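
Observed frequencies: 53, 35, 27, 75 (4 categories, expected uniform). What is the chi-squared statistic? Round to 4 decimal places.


chi2 = sum((O-E)^2/E), E = total/4
total = 190, E = 190/4 = 47.5
(53 - 47.5)^2 / 47.5 = 30.25 / 47.5 = 121/190 ≈ 0.636842
(35 - 47.5)^2 / 47.5 = 156.25 / 47.5 = 125/38 ≈ 3.289474
(27 - 47.5)^2 / 47.5 = 420.25 / 47.5 = 1681/190 ≈ 8.847368
(75 - 47.5)^2 / 47.5 = 756.25 / 47.5 = 605/38 ≈ 15.921053
chi2 = 2726/95 ≈ 28.694737

28.6947


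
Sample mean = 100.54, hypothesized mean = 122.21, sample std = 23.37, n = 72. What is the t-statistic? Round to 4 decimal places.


t = (xbar - mu0) / (s/sqrt(n))
xbar - mu0 = 100.54 - 122.21 = -21.67
sqrt(72) ≈ 8.48528137
s/sqrt(n) = 23.37 / 8.48528137 ≈ 2.75418091
t = -21.67 / 2.75418091 ≈ -7.868038

-7.8680


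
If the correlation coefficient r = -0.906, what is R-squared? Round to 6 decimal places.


R^2 = r^2 = (-0.906)^2 = 0.820836

0.820836


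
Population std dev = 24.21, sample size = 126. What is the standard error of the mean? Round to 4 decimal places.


SE = sigma / sqrt(n)
sqrt(126) ≈ 11.224972
SE = 24.21 / 11.224972 ≈ 2.156798

2.1568


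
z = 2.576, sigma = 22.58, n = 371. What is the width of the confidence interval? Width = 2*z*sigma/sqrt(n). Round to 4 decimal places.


width = 2*z*sigma/sqrt(n)
2*z*sigma = 2 * 2.576 * 22.58 = 116.33216
sqrt(371) ≈ 19.261360
width = 116.33216 / 19.261360 ≈ 6.039665

6.0397


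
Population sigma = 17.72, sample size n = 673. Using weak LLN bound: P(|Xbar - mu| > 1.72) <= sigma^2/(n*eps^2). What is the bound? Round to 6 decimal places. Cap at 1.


bound = min(1, sigma^2/(n*eps^2))
sigma^2 = 17.72^2 = 313.9984
n*eps^2 = 673 * 1.72^2 = 673 * 2.9584 = 1991.0032
sigma^2/(n*eps^2) = 313.9984 / 1991.0032 ≈ 0.15770864

0.157709


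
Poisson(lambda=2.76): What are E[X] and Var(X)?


E[X] = Var(X) = lambda = 2.76

2.76, 2.76


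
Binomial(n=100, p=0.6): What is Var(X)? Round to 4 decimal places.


Var = n*p*(1-p) = 100 * 0.6 * 0.4 = 24

24.0000


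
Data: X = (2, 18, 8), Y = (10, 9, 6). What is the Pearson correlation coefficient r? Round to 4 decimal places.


r = sum((xi-xbar)(yi-ybar)) / sqrt(sum((xi-xbar)^2) * sum((yi-ybar)^2))
n = 3, xbar = 28/3 ≈ 9.333333, ybar = 25/3 ≈ 8.333333
Sxy = sum((xi-xbar)(yi-ybar)) = -10/3 ≈ -3.333333
Sxx = sum((xi-xbar)^2) = 392/3 ≈ 130.666667
Syy = sum((yi-ybar)^2) = 26/3 ≈ 8.666667
sqrt(Sxx*Syy) ≈ 33.651812
r = Sxy / sqrt(Sxx*Syy) = -3.333333 / 33.651812 ≈ -0.099054

-0.0991


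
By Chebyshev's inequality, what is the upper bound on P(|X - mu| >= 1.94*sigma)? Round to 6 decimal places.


P <= 1/k^2
k^2 = 1.94^2 = 3.7636
1/k^2 = 1 / 3.7636 = 2500/9409 ≈ 0.26570305

0.265703


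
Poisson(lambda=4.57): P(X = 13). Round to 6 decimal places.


P = e^(-lam) * lam^k / k!
e^(-4.57) ≈ 0.01035796
lam^k = 4.57^13 ≈ 379236911.393063
k! = 13! = 6227020800
P = 0.01035796 * 379236911.393063 / 6227020800 ≈ 0.000631

0.000631


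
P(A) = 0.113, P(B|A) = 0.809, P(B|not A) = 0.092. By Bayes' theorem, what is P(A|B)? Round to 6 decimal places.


P(A|B) = P(B|A)*P(A) / P(B), P(B) = P(B|A)*P(A) + P(B|not A)*P(not A)
P(B|A)*P(A) = 0.809 * 0.113 = 0.091417
P(B|not A)*P(not A) = 0.092 * 0.887 = 0.081604
P(B) = 0.091417 + 0.081604 = 0.173021
P(A|B) = 0.091417 / 0.173021 ≈ 0.52835783

0.528358


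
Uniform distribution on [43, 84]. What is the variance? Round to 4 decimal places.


Var = (b-a)^2 / 12
(b-a)^2 = (84 - 43)^2 = 1681
Var = 1681/12 ≈ 140.083333

140.0833


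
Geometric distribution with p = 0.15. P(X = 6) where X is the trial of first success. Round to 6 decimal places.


P = (1-p)^(k-1) * p
(1-p)^(k-1) = 0.85^5 ≈ 0.4437053
P = 0.4437053 * 0.15 ≈ 0.06655580

0.066556


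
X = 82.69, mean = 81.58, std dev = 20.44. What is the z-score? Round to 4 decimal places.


z = (X - mu) / sigma
X - mu = 82.69 - 81.58 = 1.11
z = 1.11 / 20.44 = 111/2044 ≈ 0.054305

0.0543


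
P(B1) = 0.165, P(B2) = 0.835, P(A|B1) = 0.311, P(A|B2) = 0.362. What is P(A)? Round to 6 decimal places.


P(A) = P(A|B1)*P(B1) + P(A|B2)*P(B2)
P(A|B1)*P(B1) = 0.311 * 0.165 = 0.051315
P(A|B2)*P(B2) = 0.362 * 0.835 = 0.30227
P(A) = 0.051315 + 0.30227 = 0.353585

0.353585


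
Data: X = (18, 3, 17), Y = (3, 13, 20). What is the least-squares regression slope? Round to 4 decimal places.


b = sum((xi-xbar)(yi-ybar)) / sum((xi-xbar)^2)
n = 3, xbar = 38/3 ≈ 12.666667, ybar = 36/3 = 12
Sxy = sum((xi-xbar)(yi-ybar)) = -23
Sxx = sum((xi-xbar)^2) = 422/3 ≈ 140.666667
b = Sxy / Sxx = -69/422 ≈ -0.163507

-0.1635


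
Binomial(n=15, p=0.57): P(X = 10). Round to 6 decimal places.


P = C(n,k) * p^k * (1-p)^(n-k)
C(15,10) = 3003
p^k = 0.57^10 ≈ 0.003620333
(1-p)^(n-k) = 0.43^5 ≈ 0.01470084
P = 3003 * 0.003620333 * 0.01470084 ≈ 0.159826

0.159826


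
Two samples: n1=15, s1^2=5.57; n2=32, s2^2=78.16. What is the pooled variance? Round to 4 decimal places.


sp^2 = ((n1-1)*s1^2 + (n2-1)*s2^2)/(n1+n2-2)
(n1-1)*s1^2 = 14 * 5.57 = 77.98
(n2-1)*s2^2 = 31 * 78.16 = 2422.96
numerator = 77.98 + 2422.96 = 2500.94
n1+n2-2 = 45
sp^2 = 2500.94 / 45 = 125047/2250 ≈ 55.576444

55.5764


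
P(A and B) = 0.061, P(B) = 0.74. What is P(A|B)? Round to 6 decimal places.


P(A|B) = P(A and B) / P(B) = 0.061 / 0.74 = 61/740 ≈ 0.08243243

0.082432


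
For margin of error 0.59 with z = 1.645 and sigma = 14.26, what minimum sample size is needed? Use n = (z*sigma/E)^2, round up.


z*sigma/E = 1.645 * 14.26 / 0.59 = 234577/5900 ≈ 39.758814
(z*sigma/E)^2 ≈ 1580.763256
round up: n = 1581

1581


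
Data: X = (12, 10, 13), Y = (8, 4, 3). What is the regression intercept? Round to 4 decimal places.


a = ybar - b*xbar, where b = sum((xi-xbar)(yi-ybar)) / sum((xi-xbar)^2)
n = 3, xbar = 35/3 ≈ 11.666667, ybar = 15/3 = 5
Sxy = sum((xi-xbar)(yi-ybar)) = 0
Sxx = sum((xi-xbar)^2) = 14/3 ≈ 4.666667
b = Sxy / Sxx = 0
a = 5 - 0 * 11.666667 = 5

5.0000


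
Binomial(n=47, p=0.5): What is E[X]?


E[X] = n*p = 47 * 0.5 = 23.5

23.5


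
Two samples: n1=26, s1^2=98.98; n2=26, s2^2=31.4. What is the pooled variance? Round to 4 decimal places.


sp^2 = ((n1-1)*s1^2 + (n2-1)*s2^2)/(n1+n2-2)
(n1-1)*s1^2 = 25 * 98.98 = 2474.5
(n2-1)*s2^2 = 25 * 31.4 = 785
numerator = 2474.5 + 785 = 3259.5
n1+n2-2 = 50
sp^2 = 3259.5 / 50 = 65.19

65.1900


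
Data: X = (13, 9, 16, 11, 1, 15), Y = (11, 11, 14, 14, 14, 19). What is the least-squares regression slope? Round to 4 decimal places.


b = sum((xi-xbar)(yi-ybar)) / sum((xi-xbar)^2)
n = 6, xbar = 65/6 ≈ 10.833333, ybar = 83/6 ≈ 13.833333
Sxy = sum((xi-xbar)(yi-ybar)) = 119/6 ≈ 19.833333
Sxx = sum((xi-xbar)^2) = 893/6 ≈ 148.833333
b = Sxy / Sxx = 119/893 ≈ 0.133259

0.1333


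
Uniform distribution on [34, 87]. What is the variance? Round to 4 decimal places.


Var = (b-a)^2 / 12
(b-a)^2 = (87 - 34)^2 = 2809
Var = 2809/12 ≈ 234.083333

234.0833


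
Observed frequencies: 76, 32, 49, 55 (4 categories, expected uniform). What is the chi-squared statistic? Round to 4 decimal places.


chi2 = sum((O-E)^2/E), E = total/4
total = 212, E = 212/4 = 53
(76 - 53)^2 / 53 = 529 / 53 = 529/53 ≈ 9.981132
(32 - 53)^2 / 53 = 441 / 53 = 441/53 ≈ 8.320755
(49 - 53)^2 / 53 = 16 / 53 = 16/53 ≈ 0.301887
(55 - 53)^2 / 53 = 4 / 53 = 4/53 ≈ 0.075472
chi2 = 990/53 ≈ 18.679245

18.6792


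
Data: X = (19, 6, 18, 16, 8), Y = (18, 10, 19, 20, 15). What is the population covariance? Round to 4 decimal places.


Cov = (1/n)*sum((xi-xbar)(yi-ybar))
n = 5, xbar = 67/5 = 13.4, ybar = 82/5 = 16.4
sum((xi-xbar)(yi-ybar)) = 85.2
Cov = 85.2 / 5 = 17.04

17.0400


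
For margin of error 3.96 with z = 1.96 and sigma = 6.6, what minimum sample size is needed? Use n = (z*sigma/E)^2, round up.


z*sigma/E = 1.96 * 6.6 / 3.96 = 49/15 ≈ 3.266667
(z*sigma/E)^2 = 2401/225 ≈ 10.671111
round up: n = 11

11


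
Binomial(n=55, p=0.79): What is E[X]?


E[X] = n*p = 55 * 0.79 = 43.45

43.45


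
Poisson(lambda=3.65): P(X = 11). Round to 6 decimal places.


P = e^(-lam) * lam^k / k!
e^(-3.65) ≈ 0.02599113
lam^k = 3.65^11 ≈ 1531868.581877
k! = 11! = 39916800
P = 0.02599113 * 1531868.581877 / 39916800 ≈ 0.000997

0.000997


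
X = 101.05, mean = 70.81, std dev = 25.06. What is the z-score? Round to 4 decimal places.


z = (X - mu) / sigma
X - mu = 101.05 - 70.81 = 30.24
z = 30.24 / 25.06 = 216/179 ≈ 1.206704

1.2067


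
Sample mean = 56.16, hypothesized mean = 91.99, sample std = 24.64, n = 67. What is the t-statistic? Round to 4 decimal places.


t = (xbar - mu0) / (s/sqrt(n))
xbar - mu0 = 56.16 - 91.99 = -35.83
sqrt(67) ≈ 8.18535277
s/sqrt(n) = 24.64 / 8.18535277 ≈ 3.01025511
t = -35.83 / 3.01025511 ≈ -11.902646

-11.9026


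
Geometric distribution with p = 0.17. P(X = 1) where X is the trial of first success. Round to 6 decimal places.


P = (1-p)^(k-1) * p
(1-p)^(k-1) = 0.83^0 = 1
P = 1 * 0.17 = 0.17

0.170000


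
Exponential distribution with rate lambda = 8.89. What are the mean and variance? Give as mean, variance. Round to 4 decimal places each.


mean = 1/lam, var = 1/lam^2
mean = 1 / 8.89 = 100/889 ≈ 0.112486
lam^2 = 8.89^2 = 79.0321
var = 1 / 79.0321 ≈ 0.012653

0.1125, 0.0127


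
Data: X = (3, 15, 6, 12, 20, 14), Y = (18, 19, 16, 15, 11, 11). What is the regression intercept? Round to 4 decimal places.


a = ybar - b*xbar, where b = sum((xi-xbar)(yi-ybar)) / sum((xi-xbar)^2)
n = 6, xbar = 70/6 = 35/3 ≈ 11.666667, ybar = 90/6 = 15
Sxy = sum((xi-xbar)(yi-ybar)) = -61
Sxx = sum((xi-xbar)^2) = 580/3 ≈ 193.333333
b = Sxy / Sxx = -183/580 ≈ -0.315517
a = 15 - (-0.315517) * 11.666667 = 2167/116 ≈ 18.681034

18.6810


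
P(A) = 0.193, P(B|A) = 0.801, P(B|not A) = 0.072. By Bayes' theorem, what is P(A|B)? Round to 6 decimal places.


P(A|B) = P(B|A)*P(A) / P(B), P(B) = P(B|A)*P(A) + P(B|not A)*P(not A)
P(B|A)*P(A) = 0.801 * 0.193 = 0.154593
P(B|not A)*P(not A) = 0.072 * 0.807 = 0.058104
P(B) = 0.154593 + 0.058104 = 0.212697
P(A|B) = 0.154593 / 0.212697 ≈ 0.72682266

0.726823


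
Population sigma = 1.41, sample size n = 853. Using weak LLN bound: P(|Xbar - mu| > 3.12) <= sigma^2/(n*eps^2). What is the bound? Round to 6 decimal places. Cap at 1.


bound = min(1, sigma^2/(n*eps^2))
sigma^2 = 1.41^2 = 1.9881
n*eps^2 = 853 * 3.12^2 = 853 * 9.7344 = 8303.4432
sigma^2/(n*eps^2) = 1.9881 / 8303.4432 ≈ 0.00023943

0.000239


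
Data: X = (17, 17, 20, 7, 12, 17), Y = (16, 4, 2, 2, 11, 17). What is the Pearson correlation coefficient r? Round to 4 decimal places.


r = sum((xi-xbar)(yi-ybar)) / sqrt(sum((xi-xbar)^2) * sum((yi-ybar)^2))
n = 6, xbar = 90/6 = 15, ybar = 52/6 = 26/3 ≈ 8.666667
Sxy = sum((xi-xbar)(yi-ybar)) = 35
Sxx = sum((xi-xbar)^2) = 110
Syy = sum((yi-ybar)^2) = 718/3 ≈ 239.333333
sqrt(Sxx*Syy) ≈ 162.254943
r = Sxy / sqrt(Sxx*Syy) = 35 / 162.254943 ≈ 0.215710

0.2157


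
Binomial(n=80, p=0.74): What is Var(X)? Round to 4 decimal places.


Var = n*p*(1-p) = 80 * 0.74 * 0.26 = 15.392

15.3920


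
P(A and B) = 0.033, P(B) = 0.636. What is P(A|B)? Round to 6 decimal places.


P(A|B) = P(A and B) / P(B) = 0.033 / 0.636 = 11/212 ≈ 0.05188679

0.051887


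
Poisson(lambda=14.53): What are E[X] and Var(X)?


E[X] = Var(X) = lambda = 14.53

14.53, 14.53


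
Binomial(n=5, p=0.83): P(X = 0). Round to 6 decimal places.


P = C(n,k) * p^k * (1-p)^(n-k)
C(5,0) = 1
p^k = 0.83^0 = 1
(1-p)^(n-k) = 0.17^5 = 0.0001419857
P = 1 * 1 * 0.0001419857 ≈ 0.000142

0.000142


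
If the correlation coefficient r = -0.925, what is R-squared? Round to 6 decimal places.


R^2 = r^2 = (-0.925)^2 = 0.855625

0.855625


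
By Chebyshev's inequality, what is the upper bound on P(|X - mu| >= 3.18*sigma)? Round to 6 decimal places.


P <= 1/k^2
k^2 = 3.18^2 = 10.1124
1/k^2 = 1 / 10.1124 ≈ 0.09888849

0.098888


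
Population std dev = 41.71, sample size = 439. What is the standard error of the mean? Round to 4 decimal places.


SE = sigma / sqrt(n)
sqrt(439) ≈ 20.952327
SE = 41.71 / 20.952327 ≈ 1.990710

1.9907


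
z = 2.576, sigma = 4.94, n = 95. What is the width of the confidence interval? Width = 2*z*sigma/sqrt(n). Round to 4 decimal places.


width = 2*z*sigma/sqrt(n)
2*z*sigma = 2 * 2.576 * 4.94 = 25.45088
sqrt(95) ≈ 9.746794
width = 25.45088 / 9.746794 ≈ 2.611205

2.6112


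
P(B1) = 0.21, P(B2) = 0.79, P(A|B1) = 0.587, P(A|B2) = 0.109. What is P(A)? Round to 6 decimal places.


P(A) = P(A|B1)*P(B1) + P(A|B2)*P(B2)
P(A|B1)*P(B1) = 0.587 * 0.21 = 0.12327
P(A|B2)*P(B2) = 0.109 * 0.79 = 0.08611
P(A) = 0.12327 + 0.08611 = 0.20938

0.209380


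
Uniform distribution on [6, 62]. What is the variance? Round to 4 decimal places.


Var = (b-a)^2 / 12
(b-a)^2 = (62 - 6)^2 = 3136
Var = 3136/12 ≈ 261.333333

261.3333


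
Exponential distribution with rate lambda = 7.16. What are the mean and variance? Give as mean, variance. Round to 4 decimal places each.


mean = 1/lam, var = 1/lam^2
mean = 1 / 7.16 = 25/179 ≈ 0.139665
lam^2 = 7.16^2 = 51.2656
var = 1 / 51.2656 ≈ 0.019506

0.1397, 0.0195


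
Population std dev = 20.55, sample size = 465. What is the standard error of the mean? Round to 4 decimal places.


SE = sigma / sqrt(n)
sqrt(465) ≈ 21.563859
SE = 20.55 / 21.563859 ≈ 0.952983

0.9530


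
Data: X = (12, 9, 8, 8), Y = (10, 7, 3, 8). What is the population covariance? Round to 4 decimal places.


Cov = (1/n)*sum((xi-xbar)(yi-ybar))
n = 4, xbar = 37/4 = 9.25, ybar = 28/4 = 7
sum((xi-xbar)(yi-ybar)) = 12
Cov = 12 / 4 = 3

3.0000


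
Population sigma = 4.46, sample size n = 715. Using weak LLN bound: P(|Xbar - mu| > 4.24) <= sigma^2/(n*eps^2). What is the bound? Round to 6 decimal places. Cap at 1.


bound = min(1, sigma^2/(n*eps^2))
sigma^2 = 4.46^2 = 19.8916
n*eps^2 = 715 * 4.24^2 = 715 * 17.9776 = 12853.984
sigma^2/(n*eps^2) = 19.8916 / 12853.984 ≈ 0.00154750

0.001548


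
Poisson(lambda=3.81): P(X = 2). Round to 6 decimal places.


P = e^(-lam) * lam^k / k!
e^(-3.81) ≈ 0.02214818
lam^k = 3.81^2 = 14.5161
k! = 2! = 2
P = 0.02214818 * 14.5161 / 2 ≈ 0.160753

0.160753


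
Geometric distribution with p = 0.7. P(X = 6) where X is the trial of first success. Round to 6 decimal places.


P = (1-p)^(k-1) * p
(1-p)^(k-1) = 0.3^5 = 0.00243
P = 0.00243 * 0.7 = 0.001701

0.001701


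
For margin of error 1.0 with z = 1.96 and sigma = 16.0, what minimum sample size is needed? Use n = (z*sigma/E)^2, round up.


z*sigma/E = 1.96 * 16.0 / 1.0 = 31.36
(z*sigma/E)^2 = 983.4496
round up: n = 984

984


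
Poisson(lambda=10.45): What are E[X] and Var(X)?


E[X] = Var(X) = lambda = 10.45

10.45, 10.45


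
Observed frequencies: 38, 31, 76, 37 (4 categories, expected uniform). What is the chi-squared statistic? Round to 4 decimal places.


chi2 = sum((O-E)^2/E), E = total/4
total = 182, E = 182/4 = 45.5
(38 - 45.5)^2 / 45.5 = 56.25 / 45.5 = 225/182 ≈ 1.236264
(31 - 45.5)^2 / 45.5 = 210.25 / 45.5 = 841/182 ≈ 4.620879
(76 - 45.5)^2 / 45.5 = 930.25 / 45.5 = 3721/182 ≈ 20.445055
(37 - 45.5)^2 / 45.5 = 72.25 / 45.5 = 289/182 ≈ 1.587912
chi2 = 2538/91 ≈ 27.890110

27.8901


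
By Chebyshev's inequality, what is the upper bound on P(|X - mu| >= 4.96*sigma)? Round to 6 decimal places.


P <= 1/k^2
k^2 = 4.96^2 = 24.6016
1/k^2 = 1 / 24.6016 ≈ 0.04064776

0.040648


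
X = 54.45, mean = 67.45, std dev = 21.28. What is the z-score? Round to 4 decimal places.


z = (X - mu) / sigma
X - mu = 54.45 - 67.45 = -13
z = -13 / 21.28 = -325/532 ≈ -0.610902

-0.6109


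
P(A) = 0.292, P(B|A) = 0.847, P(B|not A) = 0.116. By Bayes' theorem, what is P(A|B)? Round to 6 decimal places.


P(A|B) = P(B|A)*P(A) / P(B), P(B) = P(B|A)*P(A) + P(B|not A)*P(not A)
P(B|A)*P(A) = 0.847 * 0.292 = 0.247324
P(B|not A)*P(not A) = 0.116 * 0.708 = 0.082128
P(B) = 0.247324 + 0.082128 = 0.329452
P(A|B) = 0.247324 / 0.329452 ≈ 0.75071331

0.750713


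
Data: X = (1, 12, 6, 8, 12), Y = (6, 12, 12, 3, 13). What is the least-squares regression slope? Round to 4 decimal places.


b = sum((xi-xbar)(yi-ybar)) / sum((xi-xbar)^2)
n = 5, xbar = 39/5 = 7.8, ybar = 46/5 = 9.2
Sxy = sum((xi-xbar)(yi-ybar)) = 43.2
Sxx = sum((xi-xbar)^2) = 84.8
b = Sxy / Sxx = 27/53 ≈ 0.509434

0.5094


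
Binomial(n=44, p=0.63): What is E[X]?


E[X] = n*p = 44 * 0.63 = 27.72

27.72


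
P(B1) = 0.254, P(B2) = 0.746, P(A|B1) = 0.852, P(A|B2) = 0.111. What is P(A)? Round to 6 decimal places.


P(A) = P(A|B1)*P(B1) + P(A|B2)*P(B2)
P(A|B1)*P(B1) = 0.852 * 0.254 = 0.216408
P(A|B2)*P(B2) = 0.111 * 0.746 = 0.082806
P(A) = 0.216408 + 0.082806 = 0.299214

0.299214


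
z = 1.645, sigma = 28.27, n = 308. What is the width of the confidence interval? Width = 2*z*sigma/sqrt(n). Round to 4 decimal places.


width = 2*z*sigma/sqrt(n)
2*z*sigma = 2 * 1.645 * 28.27 = 93.0083
sqrt(308) ≈ 17.549929
width = 93.0083 / 17.549929 ≈ 5.299640

5.2996


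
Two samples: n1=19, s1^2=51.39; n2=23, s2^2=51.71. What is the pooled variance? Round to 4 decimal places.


sp^2 = ((n1-1)*s1^2 + (n2-1)*s2^2)/(n1+n2-2)
(n1-1)*s1^2 = 18 * 51.39 = 925.02
(n2-1)*s2^2 = 22 * 51.71 = 1137.62
numerator = 925.02 + 1137.62 = 2062.64
n1+n2-2 = 40
sp^2 = 2062.64 / 40 = 51.566

51.5660


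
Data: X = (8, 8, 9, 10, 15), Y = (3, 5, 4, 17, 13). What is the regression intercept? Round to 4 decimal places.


a = ybar - b*xbar, where b = sum((xi-xbar)(yi-ybar)) / sum((xi-xbar)^2)
n = 5, xbar = 50/5 = 10, ybar = 42/5 = 8.4
Sxy = sum((xi-xbar)(yi-ybar)) = 45
Sxx = sum((xi-xbar)^2) = 34
b = Sxy / Sxx = 45/34 ≈ 1.323529
a = 8.4 - 1.323529 * 10 = -411/85 ≈ -4.835294

-4.8353


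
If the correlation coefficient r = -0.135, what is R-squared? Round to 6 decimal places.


R^2 = r^2 = (-0.135)^2 = 0.018225

0.018225


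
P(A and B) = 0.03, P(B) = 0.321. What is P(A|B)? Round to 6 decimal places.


P(A|B) = P(A and B) / P(B) = 0.03 / 0.321 = 10/107 ≈ 0.09345794

0.093458


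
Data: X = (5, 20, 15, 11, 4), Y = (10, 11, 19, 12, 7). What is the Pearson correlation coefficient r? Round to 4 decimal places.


r = sum((xi-xbar)(yi-ybar)) / sqrt(sum((xi-xbar)^2) * sum((yi-ybar)^2))
n = 5, xbar = 55/5 = 11, ybar = 59/5 = 11.8
Sxy = sum((xi-xbar)(yi-ybar)) = 66
Sxx = sum((xi-xbar)^2) = 182
Syy = sum((yi-ybar)^2) = 78.8
sqrt(Sxx*Syy) ≈ 119.756419
r = Sxy / sqrt(Sxx*Syy) = 66 / 119.756419 ≈ 0.551119

0.5511


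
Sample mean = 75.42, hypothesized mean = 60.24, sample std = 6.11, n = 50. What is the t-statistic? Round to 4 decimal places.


t = (xbar - mu0) / (s/sqrt(n))
xbar - mu0 = 75.42 - 60.24 = 15.18
sqrt(50) ≈ 7.07106781
s/sqrt(n) = 6.11 / 7.07106781 ≈ 0.86408449
t = 15.18 / 0.86408449 ≈ 17.567727

17.5677


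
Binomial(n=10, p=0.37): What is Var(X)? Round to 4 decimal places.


Var = n*p*(1-p) = 10 * 0.37 * 0.63 = 2.331

2.3310


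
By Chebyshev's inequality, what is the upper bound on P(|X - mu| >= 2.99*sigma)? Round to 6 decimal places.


P <= 1/k^2
k^2 = 2.99^2 = 8.9401
1/k^2 = 1 / 8.9401 ≈ 0.11185557

0.111856


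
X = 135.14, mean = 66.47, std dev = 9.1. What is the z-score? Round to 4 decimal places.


z = (X - mu) / sigma
X - mu = 135.14 - 66.47 = 68.67
z = 68.67 / 9.1 = 981/130 ≈ 7.546154

7.5462


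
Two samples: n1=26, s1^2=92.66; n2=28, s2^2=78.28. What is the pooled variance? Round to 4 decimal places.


sp^2 = ((n1-1)*s1^2 + (n2-1)*s2^2)/(n1+n2-2)
(n1-1)*s1^2 = 25 * 92.66 = 2316.5
(n2-1)*s2^2 = 27 * 78.28 = 2113.56
numerator = 2316.5 + 2113.56 = 4430.06
n1+n2-2 = 52
sp^2 = 4430.06 / 52 = 221503/2600 ≈ 85.193462

85.1935


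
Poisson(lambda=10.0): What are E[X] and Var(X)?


E[X] = Var(X) = lambda = 10.0

10.0, 10.0


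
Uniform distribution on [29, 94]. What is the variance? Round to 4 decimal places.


Var = (b-a)^2 / 12
(b-a)^2 = (94 - 29)^2 = 4225
Var = 4225/12 ≈ 352.083333

352.0833


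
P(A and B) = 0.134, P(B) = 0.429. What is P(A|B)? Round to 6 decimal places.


P(A|B) = P(A and B) / P(B) = 0.134 / 0.429 = 134/429 ≈ 0.31235431

0.312354


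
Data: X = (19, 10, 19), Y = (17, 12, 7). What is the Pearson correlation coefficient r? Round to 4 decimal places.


r = sum((xi-xbar)(yi-ybar)) / sqrt(sum((xi-xbar)^2) * sum((yi-ybar)^2))
n = 3, xbar = 48/3 = 16, ybar = 36/3 = 12
Sxy = sum((xi-xbar)(yi-ybar)) = 0
Sxx = sum((xi-xbar)^2) = 54
Syy = sum((yi-ybar)^2) = 50
sqrt(Sxx*Syy) ≈ 51.961524
r = Sxy / sqrt(Sxx*Syy) = 0 / 51.961524 ≈ 0.000000

0.0000


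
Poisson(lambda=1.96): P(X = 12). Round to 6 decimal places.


P = e^(-lam) * lam^k / k!
e^(-1.96) ≈ 0.1408584
lam^k = 1.96^12 ≈ 3214.199700
k! = 12! = 479001600
P = 0.1408584 * 3214.199700 / 479001600 ≈ 0.000001

0.000001


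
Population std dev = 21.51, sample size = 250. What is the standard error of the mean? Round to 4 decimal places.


SE = sigma / sqrt(n)
sqrt(250) ≈ 15.811388
SE = 21.51 / 15.811388 ≈ 1.360412

1.3604


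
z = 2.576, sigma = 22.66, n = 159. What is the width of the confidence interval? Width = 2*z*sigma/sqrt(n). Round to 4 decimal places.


width = 2*z*sigma/sqrt(n)
2*z*sigma = 2 * 2.576 * 22.66 = 116.74432
sqrt(159) ≈ 12.609520
width = 116.74432 / 12.609520 ≈ 9.258427

9.2584


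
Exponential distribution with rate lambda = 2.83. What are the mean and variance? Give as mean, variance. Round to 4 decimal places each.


mean = 1/lam, var = 1/lam^2
mean = 1 / 2.83 = 100/283 ≈ 0.353357
lam^2 = 2.83^2 = 8.0089
var = 1 / 8.0089 ≈ 0.124861

0.3534, 0.1249


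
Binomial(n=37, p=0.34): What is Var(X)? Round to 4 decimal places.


Var = n*p*(1-p) = 37 * 0.34 * 0.66 = 8.3028

8.3028


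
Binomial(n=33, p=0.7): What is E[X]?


E[X] = n*p = 33 * 0.7 = 23.1

23.1


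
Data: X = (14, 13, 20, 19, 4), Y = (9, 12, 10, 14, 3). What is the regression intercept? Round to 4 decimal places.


a = ybar - b*xbar, where b = sum((xi-xbar)(yi-ybar)) / sum((xi-xbar)^2)
n = 5, xbar = 70/5 = 14, ybar = 48/5 = 9.6
Sxy = sum((xi-xbar)(yi-ybar)) = 88
Sxx = sum((xi-xbar)^2) = 162
b = Sxy / Sxx = 44/81 ≈ 0.543210
a = 9.6 - 0.543210 * 14 = 808/405 ≈ 1.995062

1.9951


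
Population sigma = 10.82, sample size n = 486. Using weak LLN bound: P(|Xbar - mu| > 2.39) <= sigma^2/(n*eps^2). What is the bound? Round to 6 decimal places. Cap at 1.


bound = min(1, sigma^2/(n*eps^2))
sigma^2 = 10.82^2 = 117.0724
n*eps^2 = 486 * 2.39^2 = 486 * 5.7121 = 2776.0806
sigma^2/(n*eps^2) = 117.0724 / 2776.0806 ≈ 0.04217183

0.042172


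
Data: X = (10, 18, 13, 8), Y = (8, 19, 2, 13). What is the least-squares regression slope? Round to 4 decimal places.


b = sum((xi-xbar)(yi-ybar)) / sum((xi-xbar)^2)
n = 4, xbar = 49/4 = 12.25, ybar = 42/4 = 10.5
Sxy = sum((xi-xbar)(yi-ybar)) = 37.5
Sxx = sum((xi-xbar)^2) = 56.75
b = Sxy / Sxx = 150/227 ≈ 0.660793

0.6608


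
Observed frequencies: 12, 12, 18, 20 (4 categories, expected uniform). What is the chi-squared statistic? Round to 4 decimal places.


chi2 = sum((O-E)^2/E), E = total/4
total = 62, E = 62/4 = 15.5
(12 - 15.5)^2 / 15.5 = 12.25 / 15.5 = 49/62 ≈ 0.790323
(12 - 15.5)^2 / 15.5 = 12.25 / 15.5 = 49/62 ≈ 0.790323
(18 - 15.5)^2 / 15.5 = 6.25 / 15.5 = 25/62 ≈ 0.403226
(20 - 15.5)^2 / 15.5 = 20.25 / 15.5 = 81/62 ≈ 1.306452
chi2 = 102/31 ≈ 3.290323

3.2903


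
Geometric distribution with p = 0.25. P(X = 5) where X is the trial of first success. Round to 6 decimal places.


P = (1-p)^(k-1) * p
(1-p)^(k-1) = 0.75^4 = 81/256 ≈ 0.3164063
P = 0.3164063 * 0.25 = 81/1024 ≈ 0.07910156

0.079102


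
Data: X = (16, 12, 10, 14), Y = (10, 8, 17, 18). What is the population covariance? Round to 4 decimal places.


Cov = (1/n)*sum((xi-xbar)(yi-ybar))
n = 4, xbar = 52/4 = 13, ybar = 53/4 = 13.25
sum((xi-xbar)(yi-ybar)) = -11
Cov = -11 / 4 = -2.75

-2.7500


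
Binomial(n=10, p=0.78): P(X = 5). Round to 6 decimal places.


P = C(n,k) * p^k * (1-p)^(n-k)
C(10,5) = 252
p^k = 0.78^5 ≈ 0.2887174
(1-p)^(n-k) = 0.22^5 = 0.0005153632
P = 252 * 0.2887174 * 0.0005153632 ≈ 0.037496

0.037496


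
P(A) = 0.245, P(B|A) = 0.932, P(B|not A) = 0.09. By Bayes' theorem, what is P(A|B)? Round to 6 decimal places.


P(A|B) = P(B|A)*P(A) / P(B), P(B) = P(B|A)*P(A) + P(B|not A)*P(not A)
P(B|A)*P(A) = 0.932 * 0.245 = 0.22834
P(B|not A)*P(not A) = 0.09 * 0.755 = 0.06795
P(B) = 0.22834 + 0.06795 = 0.29629
P(A|B) = 0.22834 / 0.29629 ≈ 0.77066388

0.770664


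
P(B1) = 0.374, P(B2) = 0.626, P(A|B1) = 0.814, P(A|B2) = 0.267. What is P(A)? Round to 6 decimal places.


P(A) = P(A|B1)*P(B1) + P(A|B2)*P(B2)
P(A|B1)*P(B1) = 0.814 * 0.374 = 0.304436
P(A|B2)*P(B2) = 0.267 * 0.626 = 0.167142
P(A) = 0.304436 + 0.167142 = 0.471578

0.471578


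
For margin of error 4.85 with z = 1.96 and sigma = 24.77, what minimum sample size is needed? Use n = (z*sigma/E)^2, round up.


z*sigma/E = 1.96 * 24.77 / 4.85 ≈ 10.010144
(z*sigma/E)^2 ≈ 100.202990
round up: n = 101

101


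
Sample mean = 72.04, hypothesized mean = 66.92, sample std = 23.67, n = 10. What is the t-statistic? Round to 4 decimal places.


t = (xbar - mu0) / (s/sqrt(n))
xbar - mu0 = 72.04 - 66.92 = 5.12
sqrt(10) ≈ 3.16227766
s/sqrt(n) = 23.67 / 3.16227766 ≈ 7.48511122
t = 5.12 / 7.48511122 ≈ 0.684025

0.6840


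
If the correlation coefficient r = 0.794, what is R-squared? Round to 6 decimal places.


R^2 = r^2 = (0.794)^2 = 0.630436

0.630436


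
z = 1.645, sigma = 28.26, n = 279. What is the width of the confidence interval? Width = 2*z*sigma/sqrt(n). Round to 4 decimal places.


width = 2*z*sigma/sqrt(n)
2*z*sigma = 2 * 1.645 * 28.26 = 92.9754
sqrt(279) ≈ 16.703293
width = 92.9754 / 16.703293 ≈ 5.566292

5.5663


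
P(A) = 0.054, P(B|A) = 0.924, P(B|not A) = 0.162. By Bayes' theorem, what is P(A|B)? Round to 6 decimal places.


P(A|B) = P(B|A)*P(A) / P(B), P(B) = P(B|A)*P(A) + P(B|not A)*P(not A)
P(B|A)*P(A) = 0.924 * 0.054 = 0.049896
P(B|not A)*P(not A) = 0.162 * 0.946 = 0.153252
P(B) = 0.049896 + 0.153252 = 0.203148
P(A|B) = 0.049896 / 0.203148 = 14/57 ≈ 0.24561404

0.245614


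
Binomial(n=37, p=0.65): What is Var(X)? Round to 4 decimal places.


Var = n*p*(1-p) = 37 * 0.65 * 0.35 = 8.4175

8.4175


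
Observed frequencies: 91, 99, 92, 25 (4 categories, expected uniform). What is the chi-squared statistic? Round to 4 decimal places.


chi2 = sum((O-E)^2/E), E = total/4
total = 307, E = 307/4 = 76.75
(91 - 76.75)^2 / 76.75 = 203.0625 / 76.75 = 3249/1228 ≈ 2.645765
(99 - 76.75)^2 / 76.75 = 495.0625 / 76.75 = 7921/1228 ≈ 6.450326
(92 - 76.75)^2 / 76.75 = 232.5625 / 76.75 = 3721/1228 ≈ 3.030130
(25 - 76.75)^2 / 76.75 = 2678.0625 / 76.75 = 42849/1228 ≈ 34.893322
chi2 = 14435/307 ≈ 47.019544

47.0195


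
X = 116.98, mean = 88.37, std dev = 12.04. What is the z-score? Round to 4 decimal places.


z = (X - mu) / sigma
X - mu = 116.98 - 88.37 = 28.61
z = 28.61 / 12.04 = 2861/1204 ≈ 2.376246

2.3762


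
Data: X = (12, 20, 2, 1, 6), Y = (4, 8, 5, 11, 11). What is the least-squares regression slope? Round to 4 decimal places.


b = sum((xi-xbar)(yi-ybar)) / sum((xi-xbar)^2)
n = 5, xbar = 41/5 = 8.2, ybar = 39/5 = 7.8
Sxy = sum((xi-xbar)(yi-ybar)) = -24.8
Sxx = sum((xi-xbar)^2) = 248.8
b = Sxy / Sxx = -31/311 ≈ -0.099678

-0.0997


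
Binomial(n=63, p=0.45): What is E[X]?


E[X] = n*p = 63 * 0.45 = 28.35

28.35


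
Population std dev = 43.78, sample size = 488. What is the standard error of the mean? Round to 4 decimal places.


SE = sigma / sqrt(n)
sqrt(488) ≈ 22.090722
SE = 43.78 / 22.090722 ≈ 1.981827

1.9818


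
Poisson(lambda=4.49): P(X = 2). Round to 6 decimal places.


P = e^(-lam) * lam^k / k!
e^(-4.49) ≈ 0.01122064
lam^k = 4.49^2 = 20.1601
k! = 2! = 2
P = 0.01122064 * 20.1601 / 2 ≈ 0.113105

0.113105


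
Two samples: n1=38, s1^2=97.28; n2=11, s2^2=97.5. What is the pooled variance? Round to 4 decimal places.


sp^2 = ((n1-1)*s1^2 + (n2-1)*s2^2)/(n1+n2-2)
(n1-1)*s1^2 = 37 * 97.28 = 3599.36
(n2-1)*s2^2 = 10 * 97.5 = 975
numerator = 3599.36 + 975 = 4574.36
n1+n2-2 = 47
sp^2 = 4574.36 / 47 = 114359/1175 ≈ 97.326809

97.3268


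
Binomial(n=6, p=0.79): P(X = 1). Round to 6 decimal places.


P = C(n,k) * p^k * (1-p)^(n-k)
C(6,1) = 6
p^k = 0.79^1 = 0.79
(1-p)^(n-k) = 0.21^5 = 0.0004084101
P = 6 * 0.79 * 0.0004084101 ≈ 0.001936

0.001936


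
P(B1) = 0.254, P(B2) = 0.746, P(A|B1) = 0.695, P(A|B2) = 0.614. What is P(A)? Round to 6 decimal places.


P(A) = P(A|B1)*P(B1) + P(A|B2)*P(B2)
P(A|B1)*P(B1) = 0.695 * 0.254 = 0.17653
P(A|B2)*P(B2) = 0.614 * 0.746 = 0.458044
P(A) = 0.17653 + 0.458044 = 0.634574

0.634574


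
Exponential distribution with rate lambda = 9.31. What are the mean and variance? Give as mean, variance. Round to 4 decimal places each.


mean = 1/lam, var = 1/lam^2
mean = 1 / 9.31 = 100/931 ≈ 0.107411
lam^2 = 9.31^2 = 86.6761
var = 1 / 86.6761 ≈ 0.011537

0.1074, 0.0115


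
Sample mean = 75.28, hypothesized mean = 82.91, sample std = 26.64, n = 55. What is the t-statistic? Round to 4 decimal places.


t = (xbar - mu0) / (s/sqrt(n))
xbar - mu0 = 75.28 - 82.91 = -7.63
sqrt(55) ≈ 7.41619849
s/sqrt(n) = 26.64 / 7.41619849 ≈ 3.59213687
t = -7.63 / 3.59213687 ≈ -2.124084

-2.1241


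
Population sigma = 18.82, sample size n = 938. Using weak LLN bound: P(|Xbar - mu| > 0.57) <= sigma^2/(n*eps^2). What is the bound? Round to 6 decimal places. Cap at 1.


bound = min(1, sigma^2/(n*eps^2))
sigma^2 = 18.82^2 = 354.1924
n*eps^2 = 938 * 0.57^2 = 938 * 0.3249 = 304.7562
sigma^2/(n*eps^2) = 354.1924 / 304.7562 ≈ 1.16221557
this exceeds 1, so the bound is capped at 1

1.000000


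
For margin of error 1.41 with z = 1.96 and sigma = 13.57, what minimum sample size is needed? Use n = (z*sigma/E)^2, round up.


z*sigma/E = 1.96 * 13.57 / 1.41 = 66493/3525 ≈ 18.863262
(z*sigma/E)^2 ≈ 355.822669
round up: n = 356

356


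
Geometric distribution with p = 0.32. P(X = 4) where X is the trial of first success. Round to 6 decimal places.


P = (1-p)^(k-1) * p
(1-p)^(k-1) = 0.68^3 = 0.314432
P = 0.314432 * 0.32 ≈ 0.1006182

0.100618


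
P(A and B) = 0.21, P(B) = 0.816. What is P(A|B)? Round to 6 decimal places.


P(A|B) = P(A and B) / P(B) = 0.21 / 0.816 = 35/136 ≈ 0.25735294

0.257353


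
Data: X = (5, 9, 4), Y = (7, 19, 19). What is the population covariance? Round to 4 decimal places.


Cov = (1/n)*sum((xi-xbar)(yi-ybar))
n = 3, xbar = 18/3 = 6, ybar = 45/3 = 15
sum((xi-xbar)(yi-ybar)) = 12
Cov = 12 / 3 = 4

4.0000


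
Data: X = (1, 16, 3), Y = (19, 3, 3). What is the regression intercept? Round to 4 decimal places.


a = ybar - b*xbar, where b = sum((xi-xbar)(yi-ybar)) / sum((xi-xbar)^2)
n = 3, xbar = 20/3 ≈ 6.666667, ybar = 25/3 ≈ 8.333333
Sxy = sum((xi-xbar)(yi-ybar)) = -272/3 ≈ -90.666667
Sxx = sum((xi-xbar)^2) = 398/3 ≈ 132.666667
b = Sxy / Sxx = -136/199 ≈ -0.683417
a = 8.333333 - (-0.683417) * 6.666667 = 2565/199 ≈ 12.889447

12.8894


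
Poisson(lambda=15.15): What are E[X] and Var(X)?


E[X] = Var(X) = lambda = 15.15

15.15, 15.15


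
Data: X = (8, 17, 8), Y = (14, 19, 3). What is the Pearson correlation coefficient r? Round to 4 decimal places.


r = sum((xi-xbar)(yi-ybar)) / sqrt(sum((xi-xbar)^2) * sum((yi-ybar)^2))
n = 3, xbar = 33/3 = 11, ybar = 36/3 = 12
Sxy = sum((xi-xbar)(yi-ybar)) = 63
Sxx = sum((xi-xbar)^2) = 54
Syy = sum((yi-ybar)^2) = 134
sqrt(Sxx*Syy) ≈ 85.064681
r = Sxy / sqrt(Sxx*Syy) = 63 / 85.064681 ≈ 0.740613

0.7406


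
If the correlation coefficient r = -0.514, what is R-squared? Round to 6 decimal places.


R^2 = r^2 = (-0.514)^2 = 0.264196

0.264196


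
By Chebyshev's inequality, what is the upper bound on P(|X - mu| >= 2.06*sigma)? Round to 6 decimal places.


P <= 1/k^2
k^2 = 2.06^2 = 4.2436
1/k^2 = 1 / 4.2436 ≈ 0.23564898

0.235649


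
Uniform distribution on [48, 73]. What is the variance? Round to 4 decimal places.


Var = (b-a)^2 / 12
(b-a)^2 = (73 - 48)^2 = 625
Var = 625/12 ≈ 52.083333

52.0833


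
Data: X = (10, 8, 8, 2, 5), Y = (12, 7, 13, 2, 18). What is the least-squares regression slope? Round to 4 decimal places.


b = sum((xi-xbar)(yi-ybar)) / sum((xi-xbar)^2)
n = 5, xbar = 33/5 = 6.6, ybar = 52/5 = 10.4
Sxy = sum((xi-xbar)(yi-ybar)) = 30.8
Sxx = sum((xi-xbar)^2) = 39.2
b = Sxy / Sxx = 11/14 ≈ 0.785714

0.7857


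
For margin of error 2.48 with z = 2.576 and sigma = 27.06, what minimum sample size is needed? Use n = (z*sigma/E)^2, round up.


z*sigma/E = 2.576 * 27.06 / 2.48 = 217833/7750 ≈ 28.107484
(z*sigma/E)^2 ≈ 790.030650
round up: n = 791

791


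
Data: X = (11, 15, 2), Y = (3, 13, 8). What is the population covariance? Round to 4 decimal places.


Cov = (1/n)*sum((xi-xbar)(yi-ybar))
n = 3, xbar = 28/3 ≈ 9.333333, ybar = 24/3 = 8
sum((xi-xbar)(yi-ybar)) = 20
Cov = 20 / 3 = 20/3 ≈ 6.666667

6.6667


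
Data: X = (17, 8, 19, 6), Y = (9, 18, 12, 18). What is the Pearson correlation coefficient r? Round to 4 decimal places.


r = sum((xi-xbar)(yi-ybar)) / sqrt(sum((xi-xbar)^2) * sum((yi-ybar)^2))
n = 4, xbar = 50/4 = 12.5, ybar = 57/4 = 14.25
Sxy = sum((xi-xbar)(yi-ybar)) = -79.5
Sxx = sum((xi-xbar)^2) = 125
Syy = sum((yi-ybar)^2) = 60.75
sqrt(Sxx*Syy) ≈ 87.142125
r = Sxy / sqrt(Sxx*Syy) = -79.5 / 87.142125 ≈ -0.912303

-0.9123


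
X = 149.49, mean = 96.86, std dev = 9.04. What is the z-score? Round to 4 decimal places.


z = (X - mu) / sigma
X - mu = 149.49 - 96.86 = 52.63
z = 52.63 / 9.04 = 5263/904 ≈ 5.821903

5.8219


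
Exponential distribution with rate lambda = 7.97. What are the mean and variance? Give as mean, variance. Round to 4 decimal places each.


mean = 1/lam, var = 1/lam^2
mean = 1 / 7.97 = 100/797 ≈ 0.125471
lam^2 = 7.97^2 = 63.5209
var = 1 / 63.5209 ≈ 0.015743

0.1255, 0.0157


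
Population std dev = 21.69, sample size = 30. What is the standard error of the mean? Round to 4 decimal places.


SE = sigma / sqrt(n)
sqrt(30) ≈ 5.477226
SE = 21.69 / 5.477226 ≈ 3.960034

3.9600


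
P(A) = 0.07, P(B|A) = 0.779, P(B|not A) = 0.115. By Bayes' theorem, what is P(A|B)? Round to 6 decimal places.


P(A|B) = P(B|A)*P(A) / P(B), P(B) = P(B|A)*P(A) + P(B|not A)*P(not A)
P(B|A)*P(A) = 0.779 * 0.07 = 0.05453
P(B|not A)*P(not A) = 0.115 * 0.93 = 0.10695
P(B) = 0.05453 + 0.10695 = 0.16148
P(A|B) = 0.05453 / 0.16148 ≈ 0.33768888

0.337689


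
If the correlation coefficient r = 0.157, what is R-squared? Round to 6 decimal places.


R^2 = r^2 = (0.157)^2 = 0.024649

0.024649


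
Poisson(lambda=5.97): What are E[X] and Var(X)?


E[X] = Var(X) = lambda = 5.97

5.97, 5.97


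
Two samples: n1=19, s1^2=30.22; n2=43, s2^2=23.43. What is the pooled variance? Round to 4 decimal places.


sp^2 = ((n1-1)*s1^2 + (n2-1)*s2^2)/(n1+n2-2)
(n1-1)*s1^2 = 18 * 30.22 = 543.96
(n2-1)*s2^2 = 42 * 23.43 = 984.06
numerator = 543.96 + 984.06 = 1528.02
n1+n2-2 = 60
sp^2 = 1528.02 / 60 = 25.467

25.4670


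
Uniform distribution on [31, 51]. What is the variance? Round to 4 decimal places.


Var = (b-a)^2 / 12
(b-a)^2 = (51 - 31)^2 = 400
Var = 400/12 ≈ 33.333333

33.3333


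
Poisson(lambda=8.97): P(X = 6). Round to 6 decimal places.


P = e^(-lam) * lam^k / k!
e^(-8.97) ≈ 0.0001271682
lam^k = 8.97^6 ≈ 520900.360823
k! = 6! = 720
P = 0.0001271682 * 520900.360823 / 720 ≈ 0.092003

0.092003


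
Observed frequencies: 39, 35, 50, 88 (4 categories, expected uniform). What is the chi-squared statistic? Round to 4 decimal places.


chi2 = sum((O-E)^2/E), E = total/4
total = 212, E = 212/4 = 53
(39 - 53)^2 / 53 = 196 / 53 = 196/53 ≈ 3.698113
(35 - 53)^2 / 53 = 324 / 53 = 324/53 ≈ 6.113208
(50 - 53)^2 / 53 = 9 / 53 = 9/53 ≈ 0.169811
(88 - 53)^2 / 53 = 1225 / 53 = 1225/53 ≈ 23.113208
chi2 = 1754/53 ≈ 33.094340

33.0943


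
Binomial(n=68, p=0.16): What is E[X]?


E[X] = n*p = 68 * 0.16 = 10.88

10.88


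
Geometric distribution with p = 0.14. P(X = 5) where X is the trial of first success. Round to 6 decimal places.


P = (1-p)^(k-1) * p
(1-p)^(k-1) = 0.86^4 ≈ 0.5470082
P = 0.5470082 * 0.14 ≈ 0.07658114

0.076581


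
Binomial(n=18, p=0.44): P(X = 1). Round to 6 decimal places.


P = C(n,k) * p^k * (1-p)^(n-k)
C(18,1) = 18
p^k = 0.44^1 = 0.44
(1-p)^(n-k) = 0.56^17 ≈ 0.00005238373
P = 18 * 0.44 * 0.00005238373 ≈ 0.000415

0.000415


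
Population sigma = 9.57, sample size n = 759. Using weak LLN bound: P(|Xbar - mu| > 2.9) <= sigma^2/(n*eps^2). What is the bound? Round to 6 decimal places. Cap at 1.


bound = min(1, sigma^2/(n*eps^2))
sigma^2 = 9.57^2 = 91.5849
n*eps^2 = 759 * 2.9^2 = 759 * 8.41 = 6383.19
sigma^2/(n*eps^2) = 91.5849 / 6383.19 = 33/2300 ≈ 0.01434783

0.014348


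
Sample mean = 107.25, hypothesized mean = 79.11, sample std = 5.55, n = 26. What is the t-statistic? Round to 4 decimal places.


t = (xbar - mu0) / (s/sqrt(n))
xbar - mu0 = 107.25 - 79.11 = 28.14
sqrt(26) ≈ 5.09901951
s/sqrt(n) = 5.55 / 5.09901951 ≈ 1.08844455
t = 28.14 / 1.08844455 ≈ 25.853407

25.8534


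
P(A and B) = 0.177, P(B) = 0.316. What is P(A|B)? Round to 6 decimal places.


P(A|B) = P(A and B) / P(B) = 0.177 / 0.316 = 177/316 ≈ 0.56012658

0.560127


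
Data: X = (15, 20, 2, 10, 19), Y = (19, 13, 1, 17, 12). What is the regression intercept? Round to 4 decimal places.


a = ybar - b*xbar, where b = sum((xi-xbar)(yi-ybar)) / sum((xi-xbar)^2)
n = 5, xbar = 66/5 = 13.2, ybar = 62/5 = 12.4
Sxy = sum((xi-xbar)(yi-ybar)) = 126.6
Sxx = sum((xi-xbar)^2) = 218.8
b = Sxy / Sxx = 633/1094 ≈ 0.578611
a = 12.4 - 0.578611 * 13.2 = 2605/547 ≈ 4.762340

4.7623


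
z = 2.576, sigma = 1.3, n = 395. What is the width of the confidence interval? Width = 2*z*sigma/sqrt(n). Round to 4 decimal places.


width = 2*z*sigma/sqrt(n)
2*z*sigma = 2 * 2.576 * 1.3 = 6.6976
sqrt(395) ≈ 19.874607
width = 6.6976 / 19.874607 ≈ 0.336993

0.3370


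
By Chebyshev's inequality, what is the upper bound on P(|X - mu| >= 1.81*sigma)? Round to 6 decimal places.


P <= 1/k^2
k^2 = 1.81^2 = 3.2761
1/k^2 = 1 / 3.2761 ≈ 0.30524099

0.305241


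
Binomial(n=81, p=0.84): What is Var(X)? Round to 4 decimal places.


Var = n*p*(1-p) = 81 * 0.84 * 0.16 = 10.8864

10.8864


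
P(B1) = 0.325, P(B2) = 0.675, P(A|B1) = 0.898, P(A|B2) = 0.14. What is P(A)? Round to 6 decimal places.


P(A) = P(A|B1)*P(B1) + P(A|B2)*P(B2)
P(A|B1)*P(B1) = 0.898 * 0.325 = 0.29185
P(A|B2)*P(B2) = 0.14 * 0.675 = 0.0945
P(A) = 0.29185 + 0.0945 = 0.38635

0.386350


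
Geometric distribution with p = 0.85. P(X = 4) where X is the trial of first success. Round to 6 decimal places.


P = (1-p)^(k-1) * p
(1-p)^(k-1) = 0.15^3 = 0.003375
P = 0.003375 * 0.85 = 0.00286875

0.002869


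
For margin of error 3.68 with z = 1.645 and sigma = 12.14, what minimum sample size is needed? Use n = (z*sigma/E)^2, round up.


z*sigma/E = 1.645 * 12.14 / 3.68 ≈ 5.426712
(z*sigma/E)^2 ≈ 29.449203
round up: n = 30

30


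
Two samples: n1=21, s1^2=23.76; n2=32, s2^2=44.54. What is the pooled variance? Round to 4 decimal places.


sp^2 = ((n1-1)*s1^2 + (n2-1)*s2^2)/(n1+n2-2)
(n1-1)*s1^2 = 20 * 23.76 = 475.2
(n2-1)*s2^2 = 31 * 44.54 = 1380.74
numerator = 475.2 + 1380.74 = 1855.94
n1+n2-2 = 51
sp^2 = 1855.94 / 51 = 92797/2550 ≈ 36.390980

36.3910


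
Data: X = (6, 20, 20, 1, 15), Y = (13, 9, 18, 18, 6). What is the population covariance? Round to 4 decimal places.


Cov = (1/n)*sum((xi-xbar)(yi-ybar))
n = 5, xbar = 62/5 = 12.4, ybar = 64/5 = 12.8
sum((xi-xbar)(yi-ybar)) = -67.6
Cov = -67.6 / 5 = -13.52

-13.5200


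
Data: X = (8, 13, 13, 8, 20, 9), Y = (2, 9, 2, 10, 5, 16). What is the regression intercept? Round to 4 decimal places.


a = ybar - b*xbar, where b = sum((xi-xbar)(yi-ybar)) / sum((xi-xbar)^2)
n = 6, xbar = 71/6 ≈ 11.833333, ybar = 44/6 = 22/3 ≈ 7.333333
Sxy = sum((xi-xbar)(yi-ybar)) = -113/3 ≈ -37.666667
Sxx = sum((xi-xbar)^2) = 641/6 ≈ 106.833333
b = Sxy / Sxx = -226/641 ≈ -0.352574
a = 7.333333 - (-0.352574) * 11.833333 = 7375/641 ≈ 11.505460

11.5055
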